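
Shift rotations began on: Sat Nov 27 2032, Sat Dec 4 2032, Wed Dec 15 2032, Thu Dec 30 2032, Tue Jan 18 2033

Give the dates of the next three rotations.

Intervals are 7, 11, 15, 19 days — an arithmetic progression with common difference 4.
Next gap: 23 days. Tue Jan 18 2033 + 23 days = Thu Feb 10 2033.
Next gap: 27 days. Thu Feb 10 2033 + 27 days = Wed Mar 9 2033.
Next gap: 31 days. Wed Mar 9 2033 + 31 days = Sat Apr 9 2033.

Thu Feb 10 2033, Wed Mar 9 2033, Sat Apr 9 2033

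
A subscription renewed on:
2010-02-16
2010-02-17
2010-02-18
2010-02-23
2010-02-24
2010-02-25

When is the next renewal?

2010-03-02

Every event lands on a Tuesday or Wednesday or Thursday (gaps cycle 1, 1, 5, 1, 1).
So the schedule is: every Tuesday, Wednesday and Thursday.
Next Tuesday: 2010-03-02.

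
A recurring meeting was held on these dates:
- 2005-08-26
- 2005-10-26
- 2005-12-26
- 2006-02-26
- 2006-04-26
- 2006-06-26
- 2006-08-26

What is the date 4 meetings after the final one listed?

Each date is the 26th; the gaps (61, 61, 62, 59, 61, 61) track the month lengths.
The rule is the 26th of every 2 months.
Next: October 2006 → 2006-10-26.
Next: December 2006 → 2006-12-26.
February 2007: 2007-02-26.
Next: April 2007 → 2007-04-26.

2007-04-26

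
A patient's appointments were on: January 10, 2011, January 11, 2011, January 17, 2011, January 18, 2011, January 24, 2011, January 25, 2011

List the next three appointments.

The gap pattern 1, 6, 1, 6, 1 repeats every 2 events.
These are the Mondays and Tuesdays of each week.
The following Monday is January 31, 2011.
The following Tuesday is February 1, 2011.
The following Monday is February 7, 2011.

January 31, 2011; February 1, 2011; February 7, 2011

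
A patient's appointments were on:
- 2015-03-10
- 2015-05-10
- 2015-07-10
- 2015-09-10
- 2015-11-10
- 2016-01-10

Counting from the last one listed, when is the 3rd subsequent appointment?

2016-07-10

Gaps: 61, 61, 62, 61, 61 days — not constant. Every event is on the 10th of the month.
Pattern: the 10th of every 2 months.
March 2016: 2016-03-10.
May 2016: 2016-05-10.
Next: July 2016 → 2016-07-10.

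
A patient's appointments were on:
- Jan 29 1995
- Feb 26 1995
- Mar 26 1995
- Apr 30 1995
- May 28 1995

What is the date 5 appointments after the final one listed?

These are Sundays with 28, 28, 35, 28-day gaps.
Each is the final Sunday of its month — Jan 29 1995 is past the 28th, so '4th Sunday' doesn't fit.
June 1995 ends with Sunday Jun 25 1995.
Last Sunday of July 1995: Jul 30 1995.
August 1995 ends with Sunday Aug 27 1995.
Last Sunday of September 1995: Sep 24 1995.
October 1995 ends with Sunday Oct 29 1995.

Oct 29 1995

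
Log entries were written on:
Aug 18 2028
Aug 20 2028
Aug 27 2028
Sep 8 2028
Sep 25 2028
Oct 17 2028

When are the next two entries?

Intervals are 2, 7, 12, 17, 22 days — an arithmetic progression with common difference 5.
Next gap: 27 days. Oct 17 2028 + 27 days = Nov 13 2028.
Next gap: 32 days. Nov 13 2028 + 32 days = Dec 15 2028.

Nov 13 2028, Dec 15 2028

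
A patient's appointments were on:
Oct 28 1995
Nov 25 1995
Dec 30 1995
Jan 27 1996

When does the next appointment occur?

Feb 24 1996

These are Saturdays with 28, 35, 28-day gaps.
Each is the final Saturday of its month — Dec 30 1995 is past the 28th, so '4th Saturday' doesn't fit.
Last Saturday of February 1996: Feb 24 1996.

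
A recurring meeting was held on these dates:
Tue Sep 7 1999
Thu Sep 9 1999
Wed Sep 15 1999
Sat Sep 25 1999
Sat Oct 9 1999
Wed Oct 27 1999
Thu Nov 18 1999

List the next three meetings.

Gaps: 2, 6, 10, 14, 18, 22 days — each gap is 4 larger than the previous one.
Next gap: 26 days. Thu Nov 18 1999 + 26 days = Tue Dec 14 1999.
Next gap: 30 days. Tue Dec 14 1999 + 30 days = Thu Jan 13 2000.
Next gap: 34 days. Thu Jan 13 2000 + 34 days = Wed Feb 16 2000.

Tue Dec 14 1999, Thu Jan 13 2000, Wed Feb 16 2000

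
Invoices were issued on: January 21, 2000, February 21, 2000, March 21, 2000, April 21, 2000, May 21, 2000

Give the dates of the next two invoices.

Gaps: 31, 29, 31, 30 days — not constant. Every event is on the 21st of the month.
Pattern: the 21st of each month.
June 2000: June 21, 2000.
Next: July 2000 → July 21, 2000.

June 21, 2000; July 21, 2000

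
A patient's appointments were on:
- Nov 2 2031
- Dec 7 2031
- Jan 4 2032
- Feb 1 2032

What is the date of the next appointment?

All dates are Sundays, 35, 28, 28 days apart.
Specifically, the 1st Sunday of each month.
1st Sunday of March 2032: Mar 7 2032.

Mar 7 2032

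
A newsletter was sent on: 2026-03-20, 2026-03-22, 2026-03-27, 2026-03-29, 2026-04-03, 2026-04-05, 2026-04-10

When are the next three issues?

2026-04-12, 2026-04-17, 2026-04-19

The gap pattern 2, 5, 2, 5, 2, 5 repeats every 2 events.
These are the Fridays and Sundays of each week.
The following Sunday is 2026-04-12.
The following Friday is 2026-04-17.
Next Sunday: 2026-04-19.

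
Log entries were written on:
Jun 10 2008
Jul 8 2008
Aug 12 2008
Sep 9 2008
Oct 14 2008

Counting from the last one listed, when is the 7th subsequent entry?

May 12 2009

These are Tuesdays at 28- or 35-day spacing (28, 35, 28, 35).
The pattern: 2nd Tuesday of the month.
2nd Tuesday of November 2008: Nov 11 2008.
2nd Tuesday of December 2008: Dec 9 2008.
2nd Tuesday of January 2009: Jan 13 2009.
2nd Tuesday of February 2009: Feb 10 2009.
2nd Tuesday of March 2009: Mar 10 2009.
2nd Tuesday of April 2009: Apr 14 2009.
May 2009 — 2nd Tuesday is May 12 2009.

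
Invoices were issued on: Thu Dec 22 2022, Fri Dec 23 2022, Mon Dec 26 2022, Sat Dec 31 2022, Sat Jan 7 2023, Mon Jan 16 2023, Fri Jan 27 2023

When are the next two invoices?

Thu Feb 9 2023, Fri Feb 24 2023

Intervals are 1, 3, 5, 7, 9, 11 days — an arithmetic progression with common difference 2.
Next gap: 13 days. Fri Jan 27 2023 + 13 days = Thu Feb 9 2023.
Next gap: 15 days. Thu Feb 9 2023 + 15 days = Fri Feb 24 2023.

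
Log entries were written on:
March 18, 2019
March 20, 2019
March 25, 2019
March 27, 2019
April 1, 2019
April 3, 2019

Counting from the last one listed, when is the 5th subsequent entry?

April 22, 2019

Gaps: 2, 5, 2, 5, 2 days — not constant, but cyclic with period 2.
The events fall on every Monday and Wednesday.
The following Monday is April 8, 2019.
Next Wednesday: April 10, 2019.
Next Monday: April 15, 2019.
The following Wednesday is April 17, 2019.
Next Monday: April 22, 2019.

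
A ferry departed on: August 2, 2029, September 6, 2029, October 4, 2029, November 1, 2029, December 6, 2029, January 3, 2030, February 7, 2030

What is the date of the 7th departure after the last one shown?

These are Thursdays at 28- or 35-day spacing (35, 28, 28, 35, 28, 35).
The pattern: 1st Thursday of the month.
March 2030 — 1st Thursday is March 7, 2030.
April 2030 — 1st Thursday is April 4, 2030.
1st Thursday of May 2030: May 2, 2030.
June 2030 — 1st Thursday is June 6, 2030.
July 2030 — 1st Thursday is July 4, 2030.
August 2030 — 1st Thursday is August 1, 2030.
September 2030 — 1st Thursday is September 5, 2030.

September 5, 2030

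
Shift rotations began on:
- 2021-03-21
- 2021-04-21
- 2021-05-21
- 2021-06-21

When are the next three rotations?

2021-07-21, 2021-08-21, 2021-09-21

Gaps: 31, 30, 31 days — not constant. Every event is on the 21st of the month.
Pattern: the 21st of each month.
July 2021: 2021-07-21.
Next: August 2021 → 2021-08-21.
Next: September 2021 → 2021-09-21.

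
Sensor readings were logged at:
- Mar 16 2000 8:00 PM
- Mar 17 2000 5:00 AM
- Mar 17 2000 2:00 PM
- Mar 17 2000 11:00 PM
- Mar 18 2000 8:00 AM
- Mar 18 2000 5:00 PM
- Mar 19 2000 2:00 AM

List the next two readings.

Mar 19 2000 11:00 AM, Mar 19 2000 8:00 PM

Spacing: 9, 9, 9, 9, 9, 9 h — constant 9 h.
Mar 19 2000 2:00 AM + 9 h = Mar 19 2000 11:00 AM.
Mar 19 2000 11:00 AM + 9 h = Mar 19 2000 8:00 PM.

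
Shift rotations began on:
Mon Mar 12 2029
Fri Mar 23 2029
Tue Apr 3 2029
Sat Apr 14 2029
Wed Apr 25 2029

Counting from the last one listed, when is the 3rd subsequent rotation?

Mon May 28 2029

Gaps between consecutive events: 11, 11, 11, 11 days — a constant 11-day interval.
Wed Apr 25 2029 + 11 days = Sun May 6 2029.
Sun May 6 2029 + 11 days = Thu May 17 2029.
Thu May 17 2029 + 11 days = Mon May 28 2029.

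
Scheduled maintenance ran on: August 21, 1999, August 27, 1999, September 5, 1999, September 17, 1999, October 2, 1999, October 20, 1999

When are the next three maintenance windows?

November 10, 1999; December 4, 1999; December 31, 1999

The spacing grows by 3 each time: 6, 9, 12, 15, 18 days.
Next gap: 21 days. October 20, 1999 + 21 days = November 10, 1999.
Next gap: 24 days. November 10, 1999 + 24 days = December 4, 1999.
Next gap: 27 days. December 4, 1999 + 27 days = December 31, 1999.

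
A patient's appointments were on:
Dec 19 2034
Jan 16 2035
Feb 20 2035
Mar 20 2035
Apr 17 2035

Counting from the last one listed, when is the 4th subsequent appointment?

Gaps: 28, 35, 28, 28 days — a mix of 28 and 35. Every date is a Tuesday.
Each is the 3rd Tuesday of its month.
3rd Tuesday of May 2035: May 15 2035.
June 2035 — 3rd Tuesday is Jun 19 2035.
3rd Tuesday of July 2035: Jul 17 2035.
August 2035 — 3rd Tuesday is Aug 21 2035.

Aug 21 2035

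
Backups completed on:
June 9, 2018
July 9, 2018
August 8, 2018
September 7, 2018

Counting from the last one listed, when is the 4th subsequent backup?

January 5, 2019

The spacing is 30, 30, 30 days — always 30 days.
September 7, 2018 + 30 days = October 7, 2018.
October 7, 2018 + 30 days = November 6, 2018.
November 6, 2018 + 30 days = December 6, 2018.
December 6, 2018 + 30 days = January 5, 2019.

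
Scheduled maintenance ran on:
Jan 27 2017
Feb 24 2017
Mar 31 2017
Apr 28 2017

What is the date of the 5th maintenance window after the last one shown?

Sep 29 2017

These are Fridays with 28, 35, 28-day gaps.
Each is the final Friday of its month — Mar 31 2017 is past the 28th, so '4th Friday' doesn't fit.
Last Friday of May 2017: May 26 2017.
June 2017 ends with Friday Jun 30 2017.
July 2017 ends with Friday Jul 28 2017.
Last Friday of August 2017: Aug 25 2017.
Last Friday of September 2017: Sep 29 2017.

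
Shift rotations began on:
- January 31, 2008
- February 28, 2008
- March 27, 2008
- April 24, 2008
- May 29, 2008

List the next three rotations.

June 26, 2008; July 31, 2008; August 28, 2008

These are Thursdays with 28, 28, 28, 35-day gaps.
Each is the final Thursday of its month — January 31, 2008 is past the 28th, so '4th Thursday' doesn't fit.
June 2008 ends with Thursday June 26, 2008.
Last Thursday of July 2008: July 31, 2008.
Last Thursday of August 2008: August 28, 2008.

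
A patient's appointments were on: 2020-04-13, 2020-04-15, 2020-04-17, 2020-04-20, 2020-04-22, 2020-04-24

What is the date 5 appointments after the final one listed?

The gap pattern 2, 2, 3, 2, 2 repeats every 3 events.
These are the Mondays, Wednesdays and Fridays of each week.
Next Monday: 2020-04-27.
Next Wednesday: 2020-04-29.
The following Friday is 2020-05-01.
Next Monday: 2020-05-04.
The following Wednesday is 2020-05-06.

2020-05-06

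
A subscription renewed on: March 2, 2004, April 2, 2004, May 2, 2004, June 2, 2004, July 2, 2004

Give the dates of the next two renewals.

The day-of-month is always 2 (31, 30, 31, 30 days between events).
So this recurs on the 2nd of each month.
Next: August 2004 → August 2, 2004.
Next: September 2004 → September 2, 2004.

August 2, 2004; September 2, 2004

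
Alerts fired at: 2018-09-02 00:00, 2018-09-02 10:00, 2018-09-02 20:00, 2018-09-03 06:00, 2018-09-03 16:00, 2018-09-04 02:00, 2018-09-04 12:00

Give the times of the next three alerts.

Gaps: 10, 10, 10, 10, 10, 10 hours — each event is 10 hours after the previous one.
2018-09-04 12:00 + 10 h = 2018-09-04 22:00.
2018-09-04 22:00 + 10 h = 2018-09-05 08:00.
2018-09-05 08:00 + 10 h = 2018-09-05 18:00.

2018-09-04 22:00, 2018-09-05 08:00, 2018-09-05 18:00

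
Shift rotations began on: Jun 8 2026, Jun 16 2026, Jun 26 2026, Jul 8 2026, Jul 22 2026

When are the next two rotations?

Aug 7 2026, Aug 25 2026

Gaps: 8, 10, 12, 14 days — each gap is 2 larger than the previous one.
Next gap: 16 days. Jul 22 2026 + 16 days = Aug 7 2026.
Next gap: 18 days. Aug 7 2026 + 18 days = Aug 25 2026.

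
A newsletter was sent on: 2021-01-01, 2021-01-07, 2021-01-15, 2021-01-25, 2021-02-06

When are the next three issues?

2021-02-20, 2021-03-08, 2021-03-26

Gaps: 6, 8, 10, 12 days — each gap is 2 larger than the previous one.
Next gap: 14 days. 2021-02-06 + 14 days = 2021-02-20.
Next gap: 16 days. 2021-02-20 + 16 days = 2021-03-08.
Next gap: 18 days. 2021-03-08 + 18 days = 2021-03-26.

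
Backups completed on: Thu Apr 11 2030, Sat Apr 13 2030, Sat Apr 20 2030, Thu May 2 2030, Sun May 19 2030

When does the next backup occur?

The spacing grows by 5 each time: 2, 7, 12, 17 days.
Next gap: 22 days. Sun May 19 2030 + 22 days = Mon Jun 10 2030.

Mon Jun 10 2030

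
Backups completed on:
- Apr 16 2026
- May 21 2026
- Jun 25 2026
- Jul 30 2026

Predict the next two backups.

The spacing is 35, 35, 35 days — always 35 days.
Jul 30 2026 + 35 days = Sep 3 2026.
Sep 3 2026 + 35 days = Oct 8 2026.

Sep 3 2026, Oct 8 2026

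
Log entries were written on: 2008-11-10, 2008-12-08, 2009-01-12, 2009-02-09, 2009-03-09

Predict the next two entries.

2009-04-13, 2009-05-11

These are Mondays at 28- or 35-day spacing (28, 35, 28, 28).
The pattern: 2nd Monday of the month.
2nd Monday of April 2009: 2009-04-13.
May 2009 — 2nd Monday is 2009-05-11.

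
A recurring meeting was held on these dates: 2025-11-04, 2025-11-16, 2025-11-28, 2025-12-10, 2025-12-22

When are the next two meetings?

2026-01-03, 2026-01-15

The spacing is 12, 12, 12, 12 days — always 12 days.
2025-12-22 + 12 days = 2026-01-03.
2026-01-03 + 12 days = 2026-01-15.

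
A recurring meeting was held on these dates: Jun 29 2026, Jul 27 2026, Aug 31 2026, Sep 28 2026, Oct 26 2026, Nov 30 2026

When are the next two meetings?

These are Mondays with 28, 35, 28, 28, 35-day gaps.
Each is the final Monday of its month — Jun 29 2026 is past the 28th, so '4th Monday' doesn't fit.
Last Monday of December 2026: Dec 28 2026.
January 2027 ends with Monday Jan 25 2027.

Dec 28 2026, Jan 25 2027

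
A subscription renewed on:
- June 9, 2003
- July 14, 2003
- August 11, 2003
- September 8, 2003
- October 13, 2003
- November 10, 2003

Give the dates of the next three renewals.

December 8, 2003; January 12, 2004; February 9, 2004

Gaps: 35, 28, 28, 35, 28 days — a mix of 28 and 35. Every date is a Monday.
Each is the 2nd Monday of its month.
2nd Monday of December 2003: December 8, 2003.
2nd Monday of January 2004: January 12, 2004.
2nd Monday of February 2004: February 9, 2004.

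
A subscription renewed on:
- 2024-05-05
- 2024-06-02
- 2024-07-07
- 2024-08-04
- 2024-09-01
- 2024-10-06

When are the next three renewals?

2024-11-03, 2024-12-01, 2025-01-05

These are Sundays at 28- or 35-day spacing (28, 35, 28, 28, 35).
The pattern: 1st Sunday of the month.
November 2024 — 1st Sunday is 2024-11-03.
December 2024 — 1st Sunday is 2024-12-01.
January 2025 — 1st Sunday is 2025-01-05.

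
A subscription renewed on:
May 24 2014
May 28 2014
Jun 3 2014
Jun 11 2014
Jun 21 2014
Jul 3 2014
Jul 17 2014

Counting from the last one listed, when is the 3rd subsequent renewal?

Sep 9 2014

The spacing grows by 2 each time: 4, 6, 8, 10, 12, 14 days.
Next gap: 16 days. Jul 17 2014 + 16 days = Aug 2 2014.
Next gap: 18 days. Aug 2 2014 + 18 days = Aug 20 2014.
Next gap: 20 days. Aug 20 2014 + 20 days = Sep 9 2014.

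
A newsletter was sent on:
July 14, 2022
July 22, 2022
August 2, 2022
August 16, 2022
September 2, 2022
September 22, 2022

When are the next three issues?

The spacing grows by 3 each time: 8, 11, 14, 17, 20 days.
Next gap: 23 days. September 22, 2022 + 23 days = October 15, 2022.
Next gap: 26 days. October 15, 2022 + 26 days = November 10, 2022.
Next gap: 29 days. November 10, 2022 + 29 days = December 9, 2022.

October 15, 2022; November 10, 2022; December 9, 2022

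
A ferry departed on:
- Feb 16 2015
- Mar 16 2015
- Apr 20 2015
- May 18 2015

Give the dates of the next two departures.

Jun 15 2015, Jul 20 2015

Gaps: 28, 35, 28 days — a mix of 28 and 35. Every date is a Monday.
Each is the 3rd Monday of its month.
3rd Monday of June 2015: Jun 15 2015.
3rd Monday of July 2015: Jul 20 2015.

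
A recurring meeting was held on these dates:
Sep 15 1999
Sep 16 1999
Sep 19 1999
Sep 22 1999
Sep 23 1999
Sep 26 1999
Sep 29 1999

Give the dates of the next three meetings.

Sep 30 1999, Oct 3 1999, Oct 6 1999

Every event lands on a Wednesday or Thursday or Sunday (gaps cycle 1, 3, 3, 1, 3, 3).
So the schedule is: every Wednesday, Thursday and Sunday.
Next Thursday: Sep 30 1999.
The following Sunday is Oct 3 1999.
Next Wednesday: Oct 6 1999.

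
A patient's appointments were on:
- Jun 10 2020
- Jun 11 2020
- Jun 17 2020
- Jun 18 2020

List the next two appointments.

Every event lands on a Wednesday or Thursday (gaps cycle 1, 6, 1).
So the schedule is: every Wednesday and Thursday.
The following Wednesday is Jun 24 2020.
Next Thursday: Jun 25 2020.

Jun 24 2020, Jun 25 2020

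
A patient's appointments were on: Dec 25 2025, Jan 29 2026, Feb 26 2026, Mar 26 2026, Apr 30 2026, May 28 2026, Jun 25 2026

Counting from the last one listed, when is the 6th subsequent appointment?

Dec 31 2026

All Thursdays; the gaps (35, 28, 28, 35, 28, 28) vary with month length.
This is the last Thursday of each month.
Last Thursday of July 2026: Jul 30 2026.
Last Thursday of August 2026: Aug 27 2026.
Last Thursday of September 2026: Sep 24 2026.
October 2026 ends with Thursday Oct 29 2026.
November 2026 ends with Thursday Nov 26 2026.
December 2026 ends with Thursday Dec 31 2026.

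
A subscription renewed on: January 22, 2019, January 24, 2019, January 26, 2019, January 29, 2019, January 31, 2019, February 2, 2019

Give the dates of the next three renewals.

Gaps: 2, 2, 3, 2, 2 days — not constant, but cyclic with period 3.
The events fall on every Tuesday, Thursday and Saturday.
Next Tuesday: February 5, 2019.
The following Thursday is February 7, 2019.
Next Saturday: February 9, 2019.

February 5, 2019; February 7, 2019; February 9, 2019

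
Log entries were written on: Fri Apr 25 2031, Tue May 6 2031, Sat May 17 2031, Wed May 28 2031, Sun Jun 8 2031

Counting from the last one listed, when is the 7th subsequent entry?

Gaps between consecutive events: 11, 11, 11, 11 days — a constant 11-day interval.
Sun Jun 8 2031 + 11 days = Thu Jun 19 2031.
Thu Jun 19 2031 + 11 days = Mon Jun 30 2031.
Mon Jun 30 2031 + 11 days = Fri Jul 11 2031.
Fri Jul 11 2031 + 11 days = Tue Jul 22 2031.
Tue Jul 22 2031 + 11 days = Sat Aug 2 2031.
Sat Aug 2 2031 + 11 days = Wed Aug 13 2031.
Wed Aug 13 2031 + 11 days = Sun Aug 24 2031.

Sun Aug 24 2031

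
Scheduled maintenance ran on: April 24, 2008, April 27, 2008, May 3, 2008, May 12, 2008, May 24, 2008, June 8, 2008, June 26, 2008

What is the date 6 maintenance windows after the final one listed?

December 14, 2008

Gaps: 3, 6, 9, 12, 15, 18 days — each gap is 3 larger than the previous one.
Next gap: 21 days. June 26, 2008 + 21 days = July 17, 2008.
Next gap: 24 days. July 17, 2008 + 24 days = August 10, 2008.
Next gap: 27 days. August 10, 2008 + 27 days = September 6, 2008.
Next gap: 30 days. September 6, 2008 + 30 days = October 6, 2008.
Next gap: 33 days. October 6, 2008 + 33 days = November 8, 2008.
Next gap: 36 days. November 8, 2008 + 36 days = December 14, 2008.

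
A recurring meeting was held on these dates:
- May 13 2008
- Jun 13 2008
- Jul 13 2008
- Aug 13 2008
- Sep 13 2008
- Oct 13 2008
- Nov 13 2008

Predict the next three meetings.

The day-of-month is always 13 (31, 30, 31, 31, 30, 31 days between events).
So this recurs on the 13th of each month.
Next: December 2008 → Dec 13 2008.
Next: January 2009 → Jan 13 2009.
February 2009: Feb 13 2009.

Dec 13 2008, Jan 13 2009, Feb 13 2009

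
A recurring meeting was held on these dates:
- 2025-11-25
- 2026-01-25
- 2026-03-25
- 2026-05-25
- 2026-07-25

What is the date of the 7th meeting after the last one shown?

2027-09-25

Gaps: 61, 59, 61, 61 days — not constant. Every event is on the 25th of the month.
Pattern: the 25th of every 2 months.
Next: September 2026 → 2026-09-25.
Next: November 2026 → 2026-11-25.
Next: January 2027 → 2027-01-25.
March 2027: 2027-03-25.
May 2027: 2027-05-25.
July 2027: 2027-07-25.
Next: September 2027 → 2027-09-25.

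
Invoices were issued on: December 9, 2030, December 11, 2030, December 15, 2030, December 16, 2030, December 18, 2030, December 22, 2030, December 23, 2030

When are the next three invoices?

Every event lands on a Monday or Wednesday or Sunday (gaps cycle 2, 4, 1, 2, 4, 1).
So the schedule is: every Monday, Wednesday and Sunday.
Next Wednesday: December 25, 2030.
The following Sunday is December 29, 2030.
The following Monday is December 30, 2030.

December 25, 2030; December 29, 2030; December 30, 2030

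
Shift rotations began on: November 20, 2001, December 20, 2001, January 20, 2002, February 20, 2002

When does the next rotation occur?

March 20, 2002

The day-of-month is always 20 (30, 31, 31 days between events).
So this recurs on the 20th of each month.
March 2002: March 20, 2002.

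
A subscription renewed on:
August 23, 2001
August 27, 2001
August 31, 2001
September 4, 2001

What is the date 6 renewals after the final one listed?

Every event comes 4 days after the last (4, 4, 4).
September 4, 2001 + 4 days = September 8, 2001.
September 8, 2001 + 4 days = September 12, 2001.
September 12, 2001 + 4 days = September 16, 2001.
September 16, 2001 + 4 days = September 20, 2001.
September 20, 2001 + 4 days = September 24, 2001.
September 24, 2001 + 4 days = September 28, 2001.

September 28, 2001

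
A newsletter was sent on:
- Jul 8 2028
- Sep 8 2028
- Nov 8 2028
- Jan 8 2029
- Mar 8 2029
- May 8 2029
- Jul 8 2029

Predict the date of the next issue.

Each date is the 8th; the gaps (62, 61, 61, 59, 61, 61) track the month lengths.
The rule is the 8th of every 2 months.
Next: September 2029 → Sep 8 2029.

Sep 8 2029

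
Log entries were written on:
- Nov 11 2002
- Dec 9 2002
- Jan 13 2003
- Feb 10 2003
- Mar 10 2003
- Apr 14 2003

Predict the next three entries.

May 12 2003, Jun 9 2003, Jul 14 2003

All dates are Mondays, 28, 35, 28, 28, 35 days apart.
Specifically, the 2nd Monday of each month.
May 2003 — 2nd Monday is May 12 2003.
June 2003 — 2nd Monday is Jun 9 2003.
July 2003 — 2nd Monday is Jul 14 2003.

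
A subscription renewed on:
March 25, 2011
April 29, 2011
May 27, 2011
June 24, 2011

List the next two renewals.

All Fridays; the gaps (35, 28, 28) vary with month length.
This is the last Friday of each month.
July 2011 ends with Friday July 29, 2011.
Last Friday of August 2011: August 26, 2011.

July 29, 2011; August 26, 2011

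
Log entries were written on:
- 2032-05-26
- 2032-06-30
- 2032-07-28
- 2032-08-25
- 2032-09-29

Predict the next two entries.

2032-10-27, 2032-11-24

All Wednesdays; the gaps (35, 28, 28, 35) vary with month length.
This is the last Wednesday of each month.
Last Wednesday of October 2032: 2032-10-27.
Last Wednesday of November 2032: 2032-11-24.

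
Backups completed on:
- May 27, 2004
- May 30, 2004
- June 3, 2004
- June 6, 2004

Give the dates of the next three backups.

Gaps: 3, 4, 3 days — not constant, but cyclic with period 2.
The events fall on every Thursday and Sunday.
The following Thursday is June 10, 2004.
Next Sunday: June 13, 2004.
The following Thursday is June 17, 2004.

June 10, 2004; June 13, 2004; June 17, 2004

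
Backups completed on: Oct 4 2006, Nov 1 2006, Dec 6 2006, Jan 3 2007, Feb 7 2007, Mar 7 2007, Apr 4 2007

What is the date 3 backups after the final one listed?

Jul 4 2007

All dates are Wednesdays, 28, 35, 28, 35, 28, 28 days apart.
Specifically, the 1st Wednesday of each month.
May 2007 — 1st Wednesday is May 2 2007.
1st Wednesday of June 2007: Jun 6 2007.
July 2007 — 1st Wednesday is Jul 4 2007.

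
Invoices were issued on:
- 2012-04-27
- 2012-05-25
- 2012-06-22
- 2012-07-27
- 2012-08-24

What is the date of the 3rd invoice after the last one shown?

Gaps: 28, 28, 35, 28 days — a mix of 28 and 35. Every date is a Friday.
Each is the 4th Friday of its month.
4th Friday of September 2012: 2012-09-28.
4th Friday of October 2012: 2012-10-26.
November 2012 — 4th Friday is 2012-11-23.

2012-11-23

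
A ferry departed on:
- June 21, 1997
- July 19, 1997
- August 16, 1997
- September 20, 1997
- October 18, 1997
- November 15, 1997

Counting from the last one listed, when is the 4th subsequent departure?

All dates are Saturdays, 28, 28, 35, 28, 28 days apart.
Specifically, the 3rd Saturday of each month.
3rd Saturday of December 1997: December 20, 1997.
January 1998 — 3rd Saturday is January 17, 1998.
February 1998 — 3rd Saturday is February 21, 1998.
March 1998 — 3rd Saturday is March 21, 1998.

March 21, 1998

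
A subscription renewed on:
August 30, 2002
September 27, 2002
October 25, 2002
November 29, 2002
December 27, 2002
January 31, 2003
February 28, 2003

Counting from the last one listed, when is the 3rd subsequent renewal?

May 30, 2003

All Fridays; the gaps (28, 28, 35, 28, 35, 28) vary with month length.
This is the last Friday of each month.
March 2003 ends with Friday March 28, 2003.
April 2003 ends with Friday April 25, 2003.
May 2003 ends with Friday May 30, 2003.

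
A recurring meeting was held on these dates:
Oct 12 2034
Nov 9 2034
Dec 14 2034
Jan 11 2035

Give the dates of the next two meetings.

Feb 8 2035, Mar 8 2035

All dates are Thursdays, 28, 35, 28 days apart.
Specifically, the 2nd Thursday of each month.
2nd Thursday of February 2035: Feb 8 2035.
2nd Thursday of March 2035: Mar 8 2035.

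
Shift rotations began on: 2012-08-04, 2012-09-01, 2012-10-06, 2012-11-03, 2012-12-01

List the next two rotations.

These are Saturdays at 28- or 35-day spacing (28, 35, 28, 28).
The pattern: 1st Saturday of the month.
January 2013 — 1st Saturday is 2013-01-05.
February 2013 — 1st Saturday is 2013-02-02.

2013-01-05, 2013-02-02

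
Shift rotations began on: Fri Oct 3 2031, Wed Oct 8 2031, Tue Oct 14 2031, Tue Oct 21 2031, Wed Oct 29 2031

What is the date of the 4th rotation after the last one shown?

Intervals are 5, 6, 7, 8 days — an arithmetic progression with common difference 1.
Next gap: 9 days. Wed Oct 29 2031 + 9 days = Fri Nov 7 2031.
Next gap: 10 days. Fri Nov 7 2031 + 10 days = Mon Nov 17 2031.
Next gap: 11 days. Mon Nov 17 2031 + 11 days = Fri Nov 28 2031.
Next gap: 12 days. Fri Nov 28 2031 + 12 days = Wed Dec 10 2031.

Wed Dec 10 2031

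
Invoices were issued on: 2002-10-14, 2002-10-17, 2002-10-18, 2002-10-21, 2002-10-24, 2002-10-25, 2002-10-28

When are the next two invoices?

Every event lands on a Monday or Thursday or Friday (gaps cycle 3, 1, 3, 3, 1, 3).
So the schedule is: every Monday, Thursday and Friday.
The following Thursday is 2002-10-31.
The following Friday is 2002-11-01.

2002-10-31, 2002-11-01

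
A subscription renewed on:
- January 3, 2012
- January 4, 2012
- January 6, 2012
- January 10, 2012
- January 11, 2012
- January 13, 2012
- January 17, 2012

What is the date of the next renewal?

Every event lands on a Tuesday or Wednesday or Friday (gaps cycle 1, 2, 4, 1, 2, 4).
So the schedule is: every Tuesday, Wednesday and Friday.
The following Wednesday is January 18, 2012.

January 18, 2012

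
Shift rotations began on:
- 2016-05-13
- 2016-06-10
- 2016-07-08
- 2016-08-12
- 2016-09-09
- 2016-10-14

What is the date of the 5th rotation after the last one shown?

Gaps: 28, 28, 35, 28, 35 days — a mix of 28 and 35. Every date is a Friday.
Each is the 2nd Friday of its month.
2nd Friday of November 2016: 2016-11-11.
2nd Friday of December 2016: 2016-12-09.
January 2017 — 2nd Friday is 2017-01-13.
February 2017 — 2nd Friday is 2017-02-10.
March 2017 — 2nd Friday is 2017-03-10.

2017-03-10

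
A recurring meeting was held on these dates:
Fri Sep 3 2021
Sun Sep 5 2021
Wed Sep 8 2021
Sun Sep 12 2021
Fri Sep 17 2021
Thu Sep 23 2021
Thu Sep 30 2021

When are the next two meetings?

Fri Oct 8 2021, Sun Oct 17 2021

Gaps: 2, 3, 4, 5, 6, 7 days — each gap is 1 larger than the previous one.
Next gap: 8 days. Thu Sep 30 2021 + 8 days = Fri Oct 8 2021.
Next gap: 9 days. Fri Oct 8 2021 + 9 days = Sun Oct 17 2021.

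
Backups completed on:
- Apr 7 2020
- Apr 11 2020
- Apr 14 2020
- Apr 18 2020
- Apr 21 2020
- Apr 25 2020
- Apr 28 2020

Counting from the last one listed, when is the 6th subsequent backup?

May 19 2020

The gap pattern 4, 3, 4, 3, 4, 3 repeats every 2 events.
These are the Tuesdays and Saturdays of each week.
Next Saturday: May 2 2020.
The following Tuesday is May 5 2020.
The following Saturday is May 9 2020.
Next Tuesday: May 12 2020.
The following Saturday is May 16 2020.
The following Tuesday is May 19 2020.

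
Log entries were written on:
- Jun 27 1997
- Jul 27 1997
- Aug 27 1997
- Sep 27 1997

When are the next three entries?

Gaps: 30, 31, 31 days — not constant. Every event is on the 27th of the month.
Pattern: the 27th of each month.
October 1997: Oct 27 1997.
November 1997: Nov 27 1997.
Next: December 1997 → Dec 27 1997.

Oct 27 1997, Nov 27 1997, Dec 27 1997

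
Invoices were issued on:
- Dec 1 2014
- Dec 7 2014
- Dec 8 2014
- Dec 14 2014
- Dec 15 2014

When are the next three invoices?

Dec 21 2014, Dec 22 2014, Dec 28 2014

Every event lands on a Monday or Sunday (gaps cycle 6, 1, 6, 1).
So the schedule is: every Monday and Sunday.
The following Sunday is Dec 21 2014.
Next Monday: Dec 22 2014.
Next Sunday: Dec 28 2014.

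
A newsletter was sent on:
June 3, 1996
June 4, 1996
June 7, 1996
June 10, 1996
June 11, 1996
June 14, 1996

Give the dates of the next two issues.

The gap pattern 1, 3, 3, 1, 3 repeats every 3 events.
These are the Mondays, Tuesdays and Fridays of each week.
The following Monday is June 17, 1996.
The following Tuesday is June 18, 1996.

June 17, 1996; June 18, 1996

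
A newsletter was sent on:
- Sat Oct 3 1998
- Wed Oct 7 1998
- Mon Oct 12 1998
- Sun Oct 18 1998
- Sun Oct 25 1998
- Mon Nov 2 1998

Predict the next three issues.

Wed Nov 11 1998, Sat Nov 21 1998, Wed Dec 2 1998

Intervals are 4, 5, 6, 7, 8 days — an arithmetic progression with common difference 1.
Next gap: 9 days. Mon Nov 2 1998 + 9 days = Wed Nov 11 1998.
Next gap: 10 days. Wed Nov 11 1998 + 10 days = Sat Nov 21 1998.
Next gap: 11 days. Sat Nov 21 1998 + 11 days = Wed Dec 2 1998.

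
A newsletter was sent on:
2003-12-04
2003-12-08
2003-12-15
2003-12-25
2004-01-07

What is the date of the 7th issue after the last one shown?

2004-06-30

The spacing grows by 3 each time: 4, 7, 10, 13 days.
Next gap: 16 days. 2004-01-07 + 16 days = 2004-01-23.
Next gap: 19 days. 2004-01-23 + 19 days = 2004-02-11.
Next gap: 22 days. 2004-02-11 + 22 days = 2004-03-04.
Next gap: 25 days. 2004-03-04 + 25 days = 2004-03-29.
Next gap: 28 days. 2004-03-29 + 28 days = 2004-04-26.
Next gap: 31 days. 2004-04-26 + 31 days = 2004-05-27.
Next gap: 34 days. 2004-05-27 + 34 days = 2004-06-30.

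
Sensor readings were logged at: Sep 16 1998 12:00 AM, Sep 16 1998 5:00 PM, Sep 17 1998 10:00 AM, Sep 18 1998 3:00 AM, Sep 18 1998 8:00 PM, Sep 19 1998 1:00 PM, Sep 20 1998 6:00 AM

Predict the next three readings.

Spacing: 17, 17, 17, 17, 17, 17 h — constant 17 h.
Sep 20 1998 6:00 AM + 17 h = Sep 20 1998 11:00 PM.
Sep 20 1998 11:00 PM + 17 h = Sep 21 1998 4:00 PM.
Sep 21 1998 4:00 PM + 17 h = Sep 22 1998 9:00 AM.

Sep 20 1998 11:00 PM, Sep 21 1998 4:00 PM, Sep 22 1998 9:00 AM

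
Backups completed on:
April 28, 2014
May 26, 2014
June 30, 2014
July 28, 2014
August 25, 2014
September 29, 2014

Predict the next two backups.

October 27, 2014; November 24, 2014

Every date is a Monday; gaps 28, 35, 28, 28, 35 days.
Each is the last Monday of its month (at least one falls on the 29th or later, ruling out '4th Monday').
October 2014 ends with Monday October 27, 2014.
November 2014 ends with Monday November 24, 2014.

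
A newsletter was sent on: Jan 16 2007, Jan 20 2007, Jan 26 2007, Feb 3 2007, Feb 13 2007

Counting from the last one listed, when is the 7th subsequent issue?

Jun 19 2007

Gaps: 4, 6, 8, 10 days — each gap is 2 larger than the previous one.
Next gap: 12 days. Feb 13 2007 + 12 days = Feb 25 2007.
Next gap: 14 days. Feb 25 2007 + 14 days = Mar 11 2007.
Next gap: 16 days. Mar 11 2007 + 16 days = Mar 27 2007.
Next gap: 18 days. Mar 27 2007 + 18 days = Apr 14 2007.
Next gap: 20 days. Apr 14 2007 + 20 days = May 4 2007.
Next gap: 22 days. May 4 2007 + 22 days = May 26 2007.
Next gap: 24 days. May 26 2007 + 24 days = Jun 19 2007.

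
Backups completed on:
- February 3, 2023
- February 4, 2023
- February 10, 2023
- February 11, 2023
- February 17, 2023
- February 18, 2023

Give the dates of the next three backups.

Gaps: 1, 6, 1, 6, 1 days — not constant, but cyclic with period 2.
The events fall on every Friday and Saturday.
Next Friday: February 24, 2023.
The following Saturday is February 25, 2023.
The following Friday is March 3, 2023.

February 24, 2023; February 25, 2023; March 3, 2023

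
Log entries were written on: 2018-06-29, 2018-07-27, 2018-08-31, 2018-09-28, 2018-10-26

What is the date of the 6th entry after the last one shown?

2019-04-26

Every date is a Friday; gaps 28, 35, 28, 28 days.
Each is the last Friday of its month (at least one falls on the 29th or later, ruling out '4th Friday').
November 2018 ends with Friday 2018-11-30.
Last Friday of December 2018: 2018-12-28.
Last Friday of January 2019: 2019-01-25.
Last Friday of February 2019: 2019-02-22.
March 2019 ends with Friday 2019-03-29.
Last Friday of April 2019: 2019-04-26.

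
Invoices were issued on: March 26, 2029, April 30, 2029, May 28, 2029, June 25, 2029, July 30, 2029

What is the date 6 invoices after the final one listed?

January 28, 2030

These are Mondays with 35, 28, 28, 35-day gaps.
Each is the final Monday of its month — April 30, 2029 is past the 28th, so '4th Monday' doesn't fit.
August 2029 ends with Monday August 27, 2029.
Last Monday of September 2029: September 24, 2029.
October 2029 ends with Monday October 29, 2029.
Last Monday of November 2029: November 26, 2029.
Last Monday of December 2029: December 31, 2029.
Last Monday of January 2030: January 28, 2030.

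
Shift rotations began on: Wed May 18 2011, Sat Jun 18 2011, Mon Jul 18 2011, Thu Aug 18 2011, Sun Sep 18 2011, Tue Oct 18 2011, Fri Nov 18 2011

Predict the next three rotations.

Sun Dec 18 2011, Wed Jan 18 2012, Sat Feb 18 2012

The day-of-month is always 18 (31, 30, 31, 31, 30, 31 days between events).
So this recurs on the 18th of each month.
Next: December 2011 → Sun Dec 18 2011.
Next: January 2012 → Wed Jan 18 2012.
Next: February 2012 → Sat Feb 18 2012.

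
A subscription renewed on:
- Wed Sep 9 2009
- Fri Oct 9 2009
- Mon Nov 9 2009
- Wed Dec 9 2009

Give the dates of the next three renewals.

The day-of-month is always 9 (30, 31, 30 days between events).
So this recurs on the 9th of each month.
January 2010: Sat Jan 9 2010.
February 2010: Tue Feb 9 2010.
Next: March 2010 → Tue Mar 9 2010.

Sat Jan 9 2010, Tue Feb 9 2010, Tue Mar 9 2010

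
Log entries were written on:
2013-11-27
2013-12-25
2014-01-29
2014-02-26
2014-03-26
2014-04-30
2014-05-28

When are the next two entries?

Every date is a Wednesday; gaps 28, 35, 28, 28, 35, 28 days.
Each is the last Wednesday of its month (at least one falls on the 29th or later, ruling out '4th Wednesday').
Last Wednesday of June 2014: 2014-06-25.
Last Wednesday of July 2014: 2014-07-30.

2014-06-25, 2014-07-30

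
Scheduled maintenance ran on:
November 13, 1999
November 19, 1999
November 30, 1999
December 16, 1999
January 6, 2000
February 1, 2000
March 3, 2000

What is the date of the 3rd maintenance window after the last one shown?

July 4, 2000

Gaps: 6, 11, 16, 21, 26, 31 days — each gap is 5 larger than the previous one.
Next gap: 36 days. March 3, 2000 + 36 days = April 8, 2000.
Next gap: 41 days. April 8, 2000 + 41 days = May 19, 2000.
Next gap: 46 days. May 19, 2000 + 46 days = July 4, 2000.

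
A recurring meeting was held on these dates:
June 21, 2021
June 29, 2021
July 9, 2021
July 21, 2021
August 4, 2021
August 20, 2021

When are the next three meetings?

September 7, 2021; September 27, 2021; October 19, 2021

The spacing grows by 2 each time: 8, 10, 12, 14, 16 days.
Next gap: 18 days. August 20, 2021 + 18 days = September 7, 2021.
Next gap: 20 days. September 7, 2021 + 20 days = September 27, 2021.
Next gap: 22 days. September 27, 2021 + 22 days = October 19, 2021.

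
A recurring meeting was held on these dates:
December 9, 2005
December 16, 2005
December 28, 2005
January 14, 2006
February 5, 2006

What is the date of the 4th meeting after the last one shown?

June 23, 2006

The spacing grows by 5 each time: 7, 12, 17, 22 days.
Next gap: 27 days. February 5, 2006 + 27 days = March 4, 2006.
Next gap: 32 days. March 4, 2006 + 32 days = April 5, 2006.
Next gap: 37 days. April 5, 2006 + 37 days = May 12, 2006.
Next gap: 42 days. May 12, 2006 + 42 days = June 23, 2006.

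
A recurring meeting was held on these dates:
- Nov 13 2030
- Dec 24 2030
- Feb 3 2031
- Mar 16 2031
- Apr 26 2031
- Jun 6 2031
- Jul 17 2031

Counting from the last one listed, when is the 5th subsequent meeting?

Every event comes 41 days after the last (41, 41, 41, 41, 41, 41).
Jul 17 2031 + 41 days = Aug 27 2031.
Aug 27 2031 + 41 days = Oct 7 2031.
Oct 7 2031 + 41 days = Nov 17 2031.
Nov 17 2031 + 41 days = Dec 28 2031.
Dec 28 2031 + 41 days = Feb 7 2032.

Feb 7 2032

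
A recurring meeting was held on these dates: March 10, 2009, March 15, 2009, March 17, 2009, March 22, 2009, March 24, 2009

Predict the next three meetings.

Every event lands on a Tuesday or Sunday (gaps cycle 5, 2, 5, 2).
So the schedule is: every Tuesday and Sunday.
Next Sunday: March 29, 2009.
The following Tuesday is March 31, 2009.
Next Sunday: April 5, 2009.

March 29, 2009; March 31, 2009; April 5, 2009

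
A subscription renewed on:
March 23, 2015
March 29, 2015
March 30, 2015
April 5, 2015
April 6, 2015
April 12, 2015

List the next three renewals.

The gap pattern 6, 1, 6, 1, 6 repeats every 2 events.
These are the Mondays and Sundays of each week.
Next Monday: April 13, 2015.
The following Sunday is April 19, 2015.
Next Monday: April 20, 2015.

April 13, 2015; April 19, 2015; April 20, 2015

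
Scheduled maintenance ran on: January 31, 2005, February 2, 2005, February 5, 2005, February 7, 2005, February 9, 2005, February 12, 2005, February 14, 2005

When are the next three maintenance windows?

Gaps: 2, 3, 2, 2, 3, 2 days — not constant, but cyclic with period 3.
The events fall on every Monday, Wednesday and Saturday.
Next Wednesday: February 16, 2005.
The following Saturday is February 19, 2005.
Next Monday: February 21, 2005.

February 16, 2005; February 19, 2005; February 21, 2005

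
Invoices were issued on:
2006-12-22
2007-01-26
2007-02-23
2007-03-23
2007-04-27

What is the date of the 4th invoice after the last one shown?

2007-08-24

These are Fridays at 28- or 35-day spacing (35, 28, 28, 35).
The pattern: 4th Friday of the month.
May 2007 — 4th Friday is 2007-05-25.
4th Friday of June 2007: 2007-06-22.
July 2007 — 4th Friday is 2007-07-27.
August 2007 — 4th Friday is 2007-08-24.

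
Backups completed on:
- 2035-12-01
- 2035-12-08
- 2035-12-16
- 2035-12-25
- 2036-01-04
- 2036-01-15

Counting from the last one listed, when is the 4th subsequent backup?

Intervals are 7, 8, 9, 10, 11 days — an arithmetic progression with common difference 1.
Next gap: 12 days. 2036-01-15 + 12 days = 2036-01-27.
Next gap: 13 days. 2036-01-27 + 13 days = 2036-02-09.
Next gap: 14 days. 2036-02-09 + 14 days = 2036-02-23.
Next gap: 15 days. 2036-02-23 + 15 days = 2036-03-09.

2036-03-09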